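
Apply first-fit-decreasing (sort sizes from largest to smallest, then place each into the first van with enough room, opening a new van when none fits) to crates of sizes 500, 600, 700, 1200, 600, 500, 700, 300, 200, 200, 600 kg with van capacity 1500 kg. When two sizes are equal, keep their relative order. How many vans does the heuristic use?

5

Sorted descending: 1200, 700, 700, 600, 600, 600, 500, 500, 300, 200, 200.
  1200 → van 1 (new)  [load 1200/1500]
  700 → van 2 (new)  [load 700/1500]
  700 → van 2  [load 1400/1500]
  600 → van 3 (new)  [load 600/1500]
  600 → van 3  [load 1200/1500]
  600 → van 4 (new)  [load 600/1500]
  500 → van 4  [load 1100/1500]
  500 → van 5 (new)  [load 500/1500]
  300 → van 1  [load 1500/1500]
  200 → van 3  [load 1400/1500]
  200 → van 4  [load 1300/1500]
5 vans opened.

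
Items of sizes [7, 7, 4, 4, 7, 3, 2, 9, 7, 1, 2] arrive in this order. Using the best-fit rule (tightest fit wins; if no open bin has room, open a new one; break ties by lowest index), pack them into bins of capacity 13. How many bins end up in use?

5

  7 → bin 1 (new)  [load 7/13]
  7 → bin 2 (new)  [load 7/13]
  4 → bin 1  [load 11/13]
  4 → bin 2  [load 11/13]
  7 → bin 3 (new)  [load 7/13]
  3 → bin 3  [load 10/13]
  2 → bin 1  [load 13/13]
  9 → bin 4 (new)  [load 9/13]
  7 → bin 5 (new)  [load 7/13]
  1 → bin 2  [load 12/13]
  2 → bin 3  [load 12/13]
5 bins opened.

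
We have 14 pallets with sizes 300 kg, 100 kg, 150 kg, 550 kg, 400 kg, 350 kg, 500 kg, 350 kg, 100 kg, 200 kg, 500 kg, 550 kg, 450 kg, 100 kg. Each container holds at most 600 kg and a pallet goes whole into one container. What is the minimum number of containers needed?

Total = 550 + 550 + 500 + 500 + 450 + 400 + 350 + 350 + 300 + 200 + 150 + 100 + 100 + 100 = 4600 kg.
Lower bound: ⌈4600/600⌉ = 8 containers.
A packing using 9 containers:
  container 1: 550 = 550
  container 2: 550 = 550
  container 3: 500 + 100 = 600
  container 4: 500 + 100 = 600
  container 5: 450 + 150 = 600
  container 6: 400 + 200 = 600
  container 7: 350 + 100 = 450
  container 8: 350 = 350
  container 9: 300 = 300
No arrangement into 8 containers stays within capacity, so 9 is optimal.

9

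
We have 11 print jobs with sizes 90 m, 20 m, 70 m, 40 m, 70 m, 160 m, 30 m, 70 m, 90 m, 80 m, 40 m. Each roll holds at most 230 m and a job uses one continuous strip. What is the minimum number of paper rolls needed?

4

Total = 160 + 90 + 90 + 80 + 70 + 70 + 70 + 40 + 40 + 30 + 20 = 760 m.
Lower bound: ⌈760/230⌉ = 4 paper rolls.
A packing using 4 paper rolls:
  roll 1: 160 + 70 = 230
  roll 2: 90 + 90 + 40 = 220
  roll 3: 80 + 70 + 70 = 220
  roll 4: 40 + 30 + 20 = 90
This matches the lower bound, so 4 is optimal.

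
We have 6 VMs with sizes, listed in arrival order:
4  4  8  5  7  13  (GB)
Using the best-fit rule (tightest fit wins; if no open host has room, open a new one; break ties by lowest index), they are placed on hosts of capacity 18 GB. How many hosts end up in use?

3

  4 → host 1 (new)  [load 4/18]
  4 → host 1  [load 8/18]
  8 → host 1  [load 16/18]
  5 → host 2 (new)  [load 5/18]
  7 → host 2  [load 12/18]
  13 → host 3 (new)  [load 13/18]
3 hosts opened.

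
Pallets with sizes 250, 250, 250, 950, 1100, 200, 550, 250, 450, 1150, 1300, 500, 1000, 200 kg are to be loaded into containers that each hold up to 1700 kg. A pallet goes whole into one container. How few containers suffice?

5

Total = 1300 + 1150 + 1100 + 1000 + 950 + 550 + 500 + 450 + 250 + 250 + 250 + 250 + 200 + 200 = 8400 kg.
Lower bound: ⌈8400/1700⌉ = 5 containers.
A packing using 5 containers:
  container 1: 1300 + 200 + 200 = 1700
  container 2: 1150 + 550 = 1700
  container 3: 1100 + 500 = 1600
  container 4: 1000 + 450 + 250 = 1700
  container 5: 950 + 250 + 250 + 250 = 1700
This matches the lower bound, so 5 is optimal.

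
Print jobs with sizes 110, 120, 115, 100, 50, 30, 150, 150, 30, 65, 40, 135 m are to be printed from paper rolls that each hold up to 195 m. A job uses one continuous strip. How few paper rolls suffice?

7

Total = 150 + 150 + 135 + 120 + 115 + 110 + 100 + 65 + 50 + 40 + 30 + 30 = 1095 m.
Lower bound: ⌈1095/195⌉ = 6 paper rolls.
Also, 7 print jobs each exceed 195/2 m, and no two of those can share a roll, so at least 7 paper rolls are needed.
A packing using 7 paper rolls:
  roll 1: 150 + 40 = 190
  roll 2: 150 + 30 = 180
  roll 3: 135 + 50 = 185
  roll 4: 120 + 65 = 185
  roll 5: 115 + 30 = 145
  roll 6: 110 = 110
  roll 7: 100 = 100
This matches the lower bound, so 7 is optimal.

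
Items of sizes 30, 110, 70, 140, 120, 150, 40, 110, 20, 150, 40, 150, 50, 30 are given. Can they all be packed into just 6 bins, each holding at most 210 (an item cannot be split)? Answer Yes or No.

No

Total = 1210; ⌈1210/210⌉ = 6.
7 items each exceed half the capacity and cannot share a bin, forcing at least 7 bins.
At least 7 bins are required, but only 6 are allowed.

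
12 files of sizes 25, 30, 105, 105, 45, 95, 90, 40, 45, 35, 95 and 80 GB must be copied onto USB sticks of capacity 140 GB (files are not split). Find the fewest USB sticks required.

Total = 105 + 105 + 95 + 95 + 90 + 80 + 45 + 45 + 40 + 35 + 30 + 25 = 790 GB.
Lower bound: ⌈790/140⌉ = 6 USB sticks.
A packing using 6 USB sticks:
  USB stick 1: 105 + 35 = 140
  USB stick 2: 105 + 30 = 135
  USB stick 3: 95 + 45 = 140
  USB stick 4: 95 + 45 = 140
  USB stick 5: 90 + 40 = 130
  USB stick 6: 80 + 25 = 105
This matches the lower bound, so 6 is optimal.

6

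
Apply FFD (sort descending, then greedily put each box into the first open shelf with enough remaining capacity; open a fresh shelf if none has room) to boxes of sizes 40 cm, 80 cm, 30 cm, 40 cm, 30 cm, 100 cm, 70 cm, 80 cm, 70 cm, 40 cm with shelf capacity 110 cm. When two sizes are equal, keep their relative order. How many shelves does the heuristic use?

6

Sorted descending: 100, 80, 80, 70, 70, 40, 40, 40, 30, 30.
  100 → shelf 1 (new)  [load 100/110]
  80 → shelf 2 (new)  [load 80/110]
  80 → shelf 3 (new)  [load 80/110]
  70 → shelf 4 (new)  [load 70/110]
  70 → shelf 5 (new)  [load 70/110]
  40 → shelf 4  [load 110/110]
  40 → shelf 5  [load 110/110]
  40 → shelf 6 (new)  [load 40/110]
  30 → shelf 2  [load 110/110]
  30 → shelf 3  [load 110/110]
6 shelves opened.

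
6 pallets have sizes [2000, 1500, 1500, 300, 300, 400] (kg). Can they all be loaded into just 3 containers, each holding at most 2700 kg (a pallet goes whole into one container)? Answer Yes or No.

A valid assignment using 3 containers:
  container 1: 2000 + 400 + 300 = 2700
  container 2: 1500 + 300 = 1800
  container 3: 1500 = 1500
Every load is within 2700 kg, so 3 containers suffice.

Yes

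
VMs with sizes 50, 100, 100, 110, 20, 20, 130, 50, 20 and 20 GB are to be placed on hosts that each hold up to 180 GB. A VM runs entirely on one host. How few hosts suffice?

Total = 130 + 110 + 100 + 100 + 50 + 50 + 20 + 20 + 20 + 20 = 620 GB.
Lower bound: ⌈620/180⌉ = 4 hosts.
A packing using 4 hosts:
  host 1: 130 + 50 = 180
  host 2: 110 + 50 + 20 = 180
  host 3: 100 + 20 + 20 + 20 = 160
  host 4: 100 = 100
This matches the lower bound, so 4 is optimal.

4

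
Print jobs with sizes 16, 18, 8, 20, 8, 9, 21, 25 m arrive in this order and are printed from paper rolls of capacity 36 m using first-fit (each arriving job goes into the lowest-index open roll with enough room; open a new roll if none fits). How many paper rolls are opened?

  16 → roll 1 (new)  [load 16/36]
  18 → roll 1  [load 34/36]
  8 → roll 2 (new)  [load 8/36]
  20 → roll 2  [load 28/36]
  8 → roll 2  [load 36/36]
  9 → roll 3 (new)  [load 9/36]
  21 → roll 3  [load 30/36]
  25 → roll 4 (new)  [load 25/36]
4 paper rolls opened.

4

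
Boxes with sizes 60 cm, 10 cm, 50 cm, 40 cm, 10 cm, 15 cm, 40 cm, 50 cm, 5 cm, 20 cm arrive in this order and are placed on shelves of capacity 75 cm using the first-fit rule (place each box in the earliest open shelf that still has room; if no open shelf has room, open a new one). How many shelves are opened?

  60 → shelf 1 (new)  [load 60/75]
  10 → shelf 1  [load 70/75]
  50 → shelf 2 (new)  [load 50/75]
  40 → shelf 3 (new)  [load 40/75]
  10 → shelf 2  [load 60/75]
  15 → shelf 2  [load 75/75]
  40 → shelf 4 (new)  [load 40/75]
  50 → shelf 5 (new)  [load 50/75]
  5 → shelf 1  [load 75/75]
  20 → shelf 3  [load 60/75]
5 shelves opened.

5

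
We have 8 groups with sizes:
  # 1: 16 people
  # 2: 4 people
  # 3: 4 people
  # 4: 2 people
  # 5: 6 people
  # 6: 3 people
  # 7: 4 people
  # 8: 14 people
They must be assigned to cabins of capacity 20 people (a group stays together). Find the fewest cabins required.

3

Total = 16 + 14 + 6 + 4 + 4 + 4 + 3 + 2 = 53 people.
Lower bound: ⌈53/20⌉ = 3 cabins.
A packing using 3 cabins:
  cabin 1: 16 + 4 = 20
  cabin 2: 14 + 6 = 20
  cabin 3: 4 + 4 + 3 + 2 = 13
This matches the lower bound, so 3 is optimal.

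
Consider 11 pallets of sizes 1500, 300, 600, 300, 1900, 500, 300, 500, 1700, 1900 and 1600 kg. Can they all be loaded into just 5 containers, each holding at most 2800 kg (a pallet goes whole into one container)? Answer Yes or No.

A valid assignment using 5 containers:
  container 1: 1900 + 600 + 300 = 2800
  container 2: 1900 + 500 + 300 = 2700
  container 3: 1700 + 500 + 300 = 2500
  container 4: 1600 = 1600
  container 5: 1500 = 1500
Every load is within 2800 kg, so 5 containers suffice.

Yes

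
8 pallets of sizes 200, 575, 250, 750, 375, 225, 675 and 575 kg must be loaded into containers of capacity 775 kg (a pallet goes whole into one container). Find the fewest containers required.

Total = 750 + 675 + 575 + 575 + 375 + 250 + 225 + 200 = 3625 kg.
Lower bound: ⌈3625/775⌉ = 5 containers.
A packing using 6 containers:
  container 1: 750 = 750
  container 2: 675 = 675
  container 3: 575 + 200 = 775
  container 4: 575 = 575
  container 5: 375 + 250 = 625
  container 6: 225 = 225
No arrangement into 5 containers stays within capacity, so 6 is optimal.

6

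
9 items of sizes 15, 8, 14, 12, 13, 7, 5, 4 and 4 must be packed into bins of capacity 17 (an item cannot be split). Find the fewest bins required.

6

Total = 15 + 14 + 13 + 12 + 8 + 7 + 5 + 4 + 4 = 82.
Lower bound: ⌈82/17⌉ = 5 bins.
A packing using 6 bins:
  bin 1: 15 = 15
  bin 2: 14 = 14
  bin 3: 13 + 4 = 17
  bin 4: 12 + 5 = 17
  bin 5: 8 + 7 = 15
  bin 6: 4 = 4
No arrangement into 5 bins stays within capacity, so 6 is optimal.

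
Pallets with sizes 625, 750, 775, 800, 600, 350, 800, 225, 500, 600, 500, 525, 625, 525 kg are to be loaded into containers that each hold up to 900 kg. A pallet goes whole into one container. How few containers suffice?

12

Total = 800 + 800 + 775 + 750 + 625 + 625 + 600 + 600 + 525 + 525 + 500 + 500 + 350 + 225 = 8200 kg.
Lower bound: ⌈8200/900⌉ = 10 containers.
Also, 12 pallets each exceed 450 kg, and no two of those can share a container, so at least 12 containers are needed.
A packing using 12 containers:
  container 1: 800 = 800
  container 2: 800 = 800
  container 3: 775 = 775
  container 4: 750 = 750
  container 5: 625 + 225 = 850
  container 6: 625 = 625
  container 7: 600 = 600
  container 8: 600 = 600
  container 9: 525 + 350 = 875
  container 10: 525 = 525
  container 11: 500 = 500
  container 12: 500 = 500
This matches the lower bound, so 12 is optimal.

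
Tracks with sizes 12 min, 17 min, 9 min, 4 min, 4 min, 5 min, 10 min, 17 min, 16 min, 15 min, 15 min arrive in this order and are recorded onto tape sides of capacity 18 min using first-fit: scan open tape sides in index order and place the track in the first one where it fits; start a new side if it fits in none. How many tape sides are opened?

  12 → side 1 (new)  [load 12/18]
  17 → side 2 (new)  [load 17/18]
  9 → side 3 (new)  [load 9/18]
  4 → side 1  [load 16/18]
  4 → side 3  [load 13/18]
  5 → side 3  [load 18/18]
  10 → side 4 (new)  [load 10/18]
  17 → side 5 (new)  [load 17/18]
  16 → side 6 (new)  [load 16/18]
  15 → side 7 (new)  [load 15/18]
  15 → side 8 (new)  [load 15/18]
8 tape sides opened.

8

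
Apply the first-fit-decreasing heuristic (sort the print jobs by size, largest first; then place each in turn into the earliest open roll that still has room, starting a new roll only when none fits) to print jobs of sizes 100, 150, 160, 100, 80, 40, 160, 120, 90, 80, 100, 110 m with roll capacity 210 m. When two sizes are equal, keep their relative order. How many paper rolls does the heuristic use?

7

Sorted descending: 160, 160, 150, 120, 110, 100, 100, 100, 90, 80, 80, 40.
  160 → roll 1 (new)  [load 160/210]
  160 → roll 2 (new)  [load 160/210]
  150 → roll 3 (new)  [load 150/210]
  120 → roll 4 (new)  [load 120/210]
  110 → roll 5 (new)  [load 110/210]
  100 → roll 5  [load 210/210]
  100 → roll 6 (new)  [load 100/210]
  100 → roll 6  [load 200/210]
  90 → roll 4  [load 210/210]
  80 → roll 7 (new)  [load 80/210]
  80 → roll 7  [load 160/210]
  40 → roll 1  [load 200/210]
7 paper rolls opened.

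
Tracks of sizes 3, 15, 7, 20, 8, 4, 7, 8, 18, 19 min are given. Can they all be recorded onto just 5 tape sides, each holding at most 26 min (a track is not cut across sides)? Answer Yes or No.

Yes

A valid assignment using 5 tape sides:
  side 1: 20 + 4 = 24
  side 2: 19 + 7 = 26
  side 3: 18 + 8 = 26
  side 4: 15 + 8 + 3 = 26
  side 5: 7 = 7
Every load is within 26 min, so 5 tape sides suffice.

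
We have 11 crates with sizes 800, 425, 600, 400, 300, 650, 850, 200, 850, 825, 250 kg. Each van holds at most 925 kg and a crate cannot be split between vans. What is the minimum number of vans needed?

8

Total = 850 + 850 + 825 + 800 + 650 + 600 + 425 + 400 + 300 + 250 + 200 = 6150 kg.
Lower bound: ⌈6150/925⌉ = 7 vans.
A packing using 8 vans:
  van 1: 850 = 850
  van 2: 850 = 850
  van 3: 825 = 825
  van 4: 800 = 800
  van 5: 650 + 250 = 900
  van 6: 600 + 300 = 900
  van 7: 425 + 400 = 825
  van 8: 200 = 200
No arrangement into 7 vans stays within capacity, so 8 is optimal.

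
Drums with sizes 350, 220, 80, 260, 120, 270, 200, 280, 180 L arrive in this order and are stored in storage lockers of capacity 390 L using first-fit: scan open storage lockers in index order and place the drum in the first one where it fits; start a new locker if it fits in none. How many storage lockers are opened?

6

  350 → locker 1 (new)  [load 350/390]
  220 → locker 2 (new)  [load 220/390]
  80 → locker 2  [load 300/390]
  260 → locker 3 (new)  [load 260/390]
  120 → locker 3  [load 380/390]
  270 → locker 4 (new)  [load 270/390]
  200 → locker 5 (new)  [load 200/390]
  280 → locker 6 (new)  [load 280/390]
  180 → locker 5  [load 380/390]
6 storage lockers opened.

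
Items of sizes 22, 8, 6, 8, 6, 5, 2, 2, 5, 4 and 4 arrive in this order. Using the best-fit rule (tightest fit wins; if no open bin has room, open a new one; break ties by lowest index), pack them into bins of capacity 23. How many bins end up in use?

  22 → bin 1 (new)  [load 22/23]
  8 → bin 2 (new)  [load 8/23]
  6 → bin 2  [load 14/23]
  8 → bin 2  [load 22/23]
  6 → bin 3 (new)  [load 6/23]
  5 → bin 3  [load 11/23]
  2 → bin 3  [load 13/23]
  2 → bin 3  [load 15/23]
  5 → bin 3  [load 20/23]
  4 → bin 4 (new)  [load 4/23]
  4 → bin 4  [load 8/23]
4 bins opened.

4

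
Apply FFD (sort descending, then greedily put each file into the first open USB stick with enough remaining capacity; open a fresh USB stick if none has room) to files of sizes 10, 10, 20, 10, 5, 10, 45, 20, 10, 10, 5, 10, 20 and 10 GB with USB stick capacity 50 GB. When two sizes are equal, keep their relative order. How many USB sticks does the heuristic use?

Sorted descending: 45, 20, 20, 20, 10, 10, 10, 10, 10, 10, 10, 10, 5, 5.
  45 → USB stick 1 (new)  [load 45/50]
  20 → USB stick 2 (new)  [load 20/50]
  20 → USB stick 2  [load 40/50]
  20 → USB stick 3 (new)  [load 20/50]
  10 → USB stick 2  [load 50/50]
  10 → USB stick 3  [load 30/50]
  10 → USB stick 3  [load 40/50]
  10 → USB stick 3  [load 50/50]
  10 → USB stick 4 (new)  [load 10/50]
  10 → USB stick 4  [load 20/50]
  10 → USB stick 4  [load 30/50]
  10 → USB stick 4  [load 40/50]
  5 → USB stick 1  [load 50/50]
  5 → USB stick 4  [load 45/50]
4 USB sticks opened.

4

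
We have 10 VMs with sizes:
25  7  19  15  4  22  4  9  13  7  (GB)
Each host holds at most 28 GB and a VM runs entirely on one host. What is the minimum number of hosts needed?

5

Total = 25 + 22 + 19 + 15 + 13 + 9 + 7 + 7 + 4 + 4 = 125 GB.
Lower bound: ⌈125/28⌉ = 5 hosts.
A packing using 5 hosts:
  host 1: 25 = 25
  host 2: 22 + 4 = 26
  host 3: 19 + 9 = 28
  host 4: 15 + 13 = 28
  host 5: 7 + 7 + 4 = 18
This matches the lower bound, so 5 is optimal.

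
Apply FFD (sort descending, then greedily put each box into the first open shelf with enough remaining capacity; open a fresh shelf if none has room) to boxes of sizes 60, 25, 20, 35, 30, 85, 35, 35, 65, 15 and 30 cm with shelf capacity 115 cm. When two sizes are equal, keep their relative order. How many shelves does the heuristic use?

4

Sorted descending: 85, 65, 60, 35, 35, 35, 30, 30, 25, 20, 15.
  85 → shelf 1 (new)  [load 85/115]
  65 → shelf 2 (new)  [load 65/115]
  60 → shelf 3 (new)  [load 60/115]
  35 → shelf 2  [load 100/115]
  35 → shelf 3  [load 95/115]
  35 → shelf 4 (new)  [load 35/115]
  30 → shelf 1  [load 115/115]
  30 → shelf 4  [load 65/115]
  25 → shelf 4  [load 90/115]
  20 → shelf 3  [load 115/115]
  15 → shelf 2  [load 115/115]
4 shelves opened.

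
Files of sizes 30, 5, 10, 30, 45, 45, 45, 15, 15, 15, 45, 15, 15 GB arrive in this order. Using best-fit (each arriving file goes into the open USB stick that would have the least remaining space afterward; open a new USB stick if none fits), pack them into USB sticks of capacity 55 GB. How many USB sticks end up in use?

8

  30 → USB stick 1 (new)  [load 30/55]
  5 → USB stick 1  [load 35/55]
  10 → USB stick 1  [load 45/55]
  30 → USB stick 2 (new)  [load 30/55]
  45 → USB stick 3 (new)  [load 45/55]
  45 → USB stick 4 (new)  [load 45/55]
  45 → USB stick 5 (new)  [load 45/55]
  15 → USB stick 2  [load 45/55]
  15 → USB stick 6 (new)  [load 15/55]
  15 → USB stick 6  [load 30/55]
  45 → USB stick 7 (new)  [load 45/55]
  15 → USB stick 6  [load 45/55]
  15 → USB stick 8 (new)  [load 15/55]
8 USB sticks opened.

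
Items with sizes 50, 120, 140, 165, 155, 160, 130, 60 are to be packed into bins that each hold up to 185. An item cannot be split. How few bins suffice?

6

Total = 165 + 160 + 155 + 140 + 130 + 120 + 60 + 50 = 980.
Lower bound: ⌈980/185⌉ = 6 bins.
A packing using 6 bins:
  bin 1: 165 = 165
  bin 2: 160 = 160
  bin 3: 155 = 155
  bin 4: 140 = 140
  bin 5: 130 + 50 = 180
  bin 6: 120 + 60 = 180
This matches the lower bound, so 6 is optimal.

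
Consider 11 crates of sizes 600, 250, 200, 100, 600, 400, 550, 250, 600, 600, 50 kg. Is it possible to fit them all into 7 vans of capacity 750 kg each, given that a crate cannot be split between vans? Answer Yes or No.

Yes

A valid assignment using 7 vans:
  van 1: 600 + 100 + 50 = 750
  van 2: 600 = 600
  van 3: 600 = 600
  van 4: 600 = 600
  van 5: 550 + 200 = 750
  van 6: 400 + 250 = 650
  van 7: 250 = 250
Every load is within 750 kg, so 7 vans suffice.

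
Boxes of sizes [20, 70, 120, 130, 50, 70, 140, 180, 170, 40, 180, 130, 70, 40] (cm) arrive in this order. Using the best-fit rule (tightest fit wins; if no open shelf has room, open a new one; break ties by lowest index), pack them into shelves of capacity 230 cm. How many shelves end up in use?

7

  20 → shelf 1 (new)  [load 20/230]
  70 → shelf 1  [load 90/230]
  120 → shelf 1  [load 210/230]
  130 → shelf 2 (new)  [load 130/230]
  50 → shelf 2  [load 180/230]
  70 → shelf 3 (new)  [load 70/230]
  140 → shelf 3  [load 210/230]
  180 → shelf 4 (new)  [load 180/230]
  170 → shelf 5 (new)  [load 170/230]
  40 → shelf 2  [load 220/230]
  180 → shelf 6 (new)  [load 180/230]
  130 → shelf 7 (new)  [load 130/230]
  70 → shelf 7  [load 200/230]
  40 → shelf 4  [load 220/230]
7 shelves opened.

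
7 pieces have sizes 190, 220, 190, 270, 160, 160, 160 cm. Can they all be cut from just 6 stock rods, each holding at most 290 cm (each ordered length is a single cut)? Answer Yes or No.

Total = 1350 cm; ⌈1350/290⌉ = 5.
7 pieces each exceed half the capacity and cannot share a stock rod, forcing at least 7 stock rods.
At least 7 stock rods are required, but only 6 are allowed.

No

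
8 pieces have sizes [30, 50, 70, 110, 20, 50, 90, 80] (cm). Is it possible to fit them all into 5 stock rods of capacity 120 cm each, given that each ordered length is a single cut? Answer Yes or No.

A valid assignment using 5 stock rods:
  stock rod 1: 110 = 110
  stock rod 2: 90 + 30 = 120
  stock rod 3: 80 + 20 = 100
  stock rod 4: 70 + 50 = 120
  stock rod 5: 50 = 50
Every load is within 120 cm, so 5 stock rods suffice.

Yes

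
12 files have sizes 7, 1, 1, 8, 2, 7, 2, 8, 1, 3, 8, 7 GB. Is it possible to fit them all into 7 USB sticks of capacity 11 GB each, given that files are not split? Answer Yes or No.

Yes

A valid assignment using 6 USB sticks:
  USB stick 1: 8 + 3 = 11
  USB stick 2: 8 + 2 + 1 = 11
  USB stick 3: 8 + 2 + 1 = 11
  USB stick 4: 7 + 1 = 8
  USB stick 5: 7 = 7
  USB stick 6: 7 = 7
That uses only 6 ≤ 7, so 7 USB sticks are enough.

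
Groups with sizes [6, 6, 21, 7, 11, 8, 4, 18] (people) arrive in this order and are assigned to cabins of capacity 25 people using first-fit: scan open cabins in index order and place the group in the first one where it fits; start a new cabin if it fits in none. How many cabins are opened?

  6 → cabin 1 (new)  [load 6/25]
  6 → cabin 1  [load 12/25]
  21 → cabin 2 (new)  [load 21/25]
  7 → cabin 1  [load 19/25]
  11 → cabin 3 (new)  [load 11/25]
  8 → cabin 3  [load 19/25]
  4 → cabin 1  [load 23/25]
  18 → cabin 4 (new)  [load 18/25]
4 cabins opened.

4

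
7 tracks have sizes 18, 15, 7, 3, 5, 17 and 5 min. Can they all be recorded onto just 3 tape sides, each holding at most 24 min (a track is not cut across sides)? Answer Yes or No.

Yes

A valid assignment using 3 tape sides:
  side 1: 18 + 5 = 23
  side 2: 17 + 7 = 24
  side 3: 15 + 5 + 3 = 23
Every load is within 24 min, so 3 tape sides suffice.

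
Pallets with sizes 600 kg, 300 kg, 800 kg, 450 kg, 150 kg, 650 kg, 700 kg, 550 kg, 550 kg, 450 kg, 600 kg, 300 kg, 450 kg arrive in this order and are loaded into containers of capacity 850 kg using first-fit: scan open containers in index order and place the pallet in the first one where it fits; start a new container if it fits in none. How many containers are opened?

  600 → container 1 (new)  [load 600/850]
  300 → container 2 (new)  [load 300/850]
  800 → container 3 (new)  [load 800/850]
  450 → container 2  [load 750/850]
  150 → container 1  [load 750/850]
  650 → container 4 (new)  [load 650/850]
  700 → container 5 (new)  [load 700/850]
  550 → container 6 (new)  [load 550/850]
  550 → container 7 (new)  [load 550/850]
  450 → container 8 (new)  [load 450/850]
  600 → container 9 (new)  [load 600/850]
  300 → container 6  [load 850/850]
  450 → container 10 (new)  [load 450/850]
10 containers opened.

10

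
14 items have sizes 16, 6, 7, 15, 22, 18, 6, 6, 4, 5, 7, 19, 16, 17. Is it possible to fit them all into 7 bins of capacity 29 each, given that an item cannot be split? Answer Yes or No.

A valid assignment using 7 bins:
  bin 1: 22 + 7 = 29
  bin 2: 19 + 7 = 26
  bin 3: 18 + 6 + 5 = 29
  bin 4: 17 + 6 + 6 = 29
  bin 5: 16 + 4 = 20
  bin 6: 16 = 16
  bin 7: 15 = 15
Every load is within 29, so 7 bins suffice.

Yes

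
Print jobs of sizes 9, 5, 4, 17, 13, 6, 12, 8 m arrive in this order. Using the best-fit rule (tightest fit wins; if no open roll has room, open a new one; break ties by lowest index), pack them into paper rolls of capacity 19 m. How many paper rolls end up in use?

  9 → roll 1 (new)  [load 9/19]
  5 → roll 1  [load 14/19]
  4 → roll 1  [load 18/19]
  17 → roll 2 (new)  [load 17/19]
  13 → roll 3 (new)  [load 13/19]
  6 → roll 3  [load 19/19]
  12 → roll 4 (new)  [load 12/19]
  8 → roll 5 (new)  [load 8/19]
5 paper rolls opened.

5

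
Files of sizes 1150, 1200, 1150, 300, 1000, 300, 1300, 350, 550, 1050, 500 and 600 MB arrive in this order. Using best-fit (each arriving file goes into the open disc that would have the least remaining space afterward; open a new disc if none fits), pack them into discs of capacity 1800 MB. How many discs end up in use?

6

  1150 → disc 1 (new)  [load 1150/1800]
  1200 → disc 2 (new)  [load 1200/1800]
  1150 → disc 3 (new)  [load 1150/1800]
  300 → disc 2  [load 1500/1800]
  1000 → disc 4 (new)  [load 1000/1800]
  300 → disc 2  [load 1800/1800]
  1300 → disc 5 (new)  [load 1300/1800]
  350 → disc 5  [load 1650/1800]
  550 → disc 1  [load 1700/1800]
  1050 → disc 6 (new)  [load 1050/1800]
  500 → disc 3  [load 1650/1800]
  600 → disc 6  [load 1650/1800]
6 discs opened.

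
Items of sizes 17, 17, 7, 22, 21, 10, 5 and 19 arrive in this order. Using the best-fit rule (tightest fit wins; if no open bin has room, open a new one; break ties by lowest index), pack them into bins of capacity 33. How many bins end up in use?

  17 → bin 1 (new)  [load 17/33]
  17 → bin 2 (new)  [load 17/33]
  7 → bin 1  [load 24/33]
  22 → bin 3 (new)  [load 22/33]
  21 → bin 4 (new)  [load 21/33]
  10 → bin 3  [load 32/33]
  5 → bin 1  [load 29/33]
  19 → bin 5 (new)  [load 19/33]
5 bins opened.

5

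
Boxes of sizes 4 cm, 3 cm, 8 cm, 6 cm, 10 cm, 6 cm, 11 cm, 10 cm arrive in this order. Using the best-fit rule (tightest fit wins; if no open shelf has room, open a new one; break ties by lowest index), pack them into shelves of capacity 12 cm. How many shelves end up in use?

  4 → shelf 1 (new)  [load 4/12]
  3 → shelf 1  [load 7/12]
  8 → shelf 2 (new)  [load 8/12]
  6 → shelf 3 (new)  [load 6/12]
  10 → shelf 4 (new)  [load 10/12]
  6 → shelf 3  [load 12/12]
  11 → shelf 5 (new)  [load 11/12]
  10 → shelf 6 (new)  [load 10/12]
6 shelves opened.

6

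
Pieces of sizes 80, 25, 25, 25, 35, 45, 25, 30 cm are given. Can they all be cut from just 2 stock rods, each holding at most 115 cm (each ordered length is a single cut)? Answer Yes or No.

Total = 290 cm; ⌈290/115⌉ = 3.
At least 3 stock rods are required, but only 2 are allowed.

No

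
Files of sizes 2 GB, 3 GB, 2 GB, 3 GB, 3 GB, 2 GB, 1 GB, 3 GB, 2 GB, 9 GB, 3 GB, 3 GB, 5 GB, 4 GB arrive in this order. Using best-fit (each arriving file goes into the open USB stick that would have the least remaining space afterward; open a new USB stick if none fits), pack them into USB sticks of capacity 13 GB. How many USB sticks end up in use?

  2 → USB stick 1 (new)  [load 2/13]
  3 → USB stick 1  [load 5/13]
  2 → USB stick 1  [load 7/13]
  3 → USB stick 1  [load 10/13]
  3 → USB stick 1  [load 13/13]
  2 → USB stick 2 (new)  [load 2/13]
  1 → USB stick 2  [load 3/13]
  3 → USB stick 2  [load 6/13]
  2 → USB stick 2  [load 8/13]
  9 → USB stick 3 (new)  [load 9/13]
  3 → USB stick 3  [load 12/13]
  3 → USB stick 2  [load 11/13]
  5 → USB stick 4 (new)  [load 5/13]
  4 → USB stick 4  [load 9/13]
4 USB sticks opened.

4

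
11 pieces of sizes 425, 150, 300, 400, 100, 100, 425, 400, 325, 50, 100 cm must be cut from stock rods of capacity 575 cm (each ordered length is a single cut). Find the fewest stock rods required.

6

Total = 425 + 425 + 400 + 400 + 325 + 300 + 150 + 100 + 100 + 100 + 50 = 2775 cm.
Lower bound: ⌈2775/575⌉ = 5 stock rods.
Also, 6 pieces each exceed 575/2 cm, and no two of those can share a stock rod, so at least 6 stock rods are needed.
A packing using 6 stock rods:
  stock rod 1: 425 + 150 = 575
  stock rod 2: 425 + 100 + 50 = 575
  stock rod 3: 400 + 100 = 500
  stock rod 4: 400 + 100 = 500
  stock rod 5: 325 = 325
  stock rod 6: 300 = 300
This matches the lower bound, so 6 is optimal.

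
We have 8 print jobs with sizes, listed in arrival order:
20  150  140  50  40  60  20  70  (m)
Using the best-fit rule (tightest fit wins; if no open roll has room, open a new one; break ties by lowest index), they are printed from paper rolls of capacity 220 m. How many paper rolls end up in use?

3

  20 → roll 1 (new)  [load 20/220]
  150 → roll 1  [load 170/220]
  140 → roll 2 (new)  [load 140/220]
  50 → roll 1  [load 220/220]
  40 → roll 2  [load 180/220]
  60 → roll 3 (new)  [load 60/220]
  20 → roll 2  [load 200/220]
  70 → roll 3  [load 130/220]
3 paper rolls opened.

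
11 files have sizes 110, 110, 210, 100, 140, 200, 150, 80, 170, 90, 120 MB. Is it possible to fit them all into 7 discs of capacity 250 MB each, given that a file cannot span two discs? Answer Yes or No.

A valid assignment using 7 discs:
  disc 1: 210 = 210
  disc 2: 200 = 200
  disc 3: 170 + 80 = 250
  disc 4: 150 + 100 = 250
  disc 5: 140 + 110 = 250
  disc 6: 120 + 110 = 230
  disc 7: 90 = 90
Every load is within 250 MB, so 7 discs suffice.

Yes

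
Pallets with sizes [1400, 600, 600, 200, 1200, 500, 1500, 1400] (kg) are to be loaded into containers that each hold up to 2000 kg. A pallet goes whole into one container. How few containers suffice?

4

Total = 1500 + 1400 + 1400 + 1200 + 600 + 600 + 500 + 200 = 7400 kg.
Lower bound: ⌈7400/2000⌉ = 4 containers.
A packing using 4 containers:
  container 1: 1500 + 500 = 2000
  container 2: 1400 + 600 = 2000
  container 3: 1400 + 600 = 2000
  container 4: 1200 + 200 = 1400
This matches the lower bound, so 4 is optimal.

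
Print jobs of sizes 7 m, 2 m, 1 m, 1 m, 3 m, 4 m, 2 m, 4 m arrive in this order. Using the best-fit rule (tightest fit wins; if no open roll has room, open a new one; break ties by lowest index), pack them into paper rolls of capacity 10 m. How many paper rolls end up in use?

  7 → roll 1 (new)  [load 7/10]
  2 → roll 1  [load 9/10]
  1 → roll 1  [load 10/10]
  1 → roll 2 (new)  [load 1/10]
  3 → roll 2  [load 4/10]
  4 → roll 2  [load 8/10]
  2 → roll 2  [load 10/10]
  4 → roll 3 (new)  [load 4/10]
3 paper rolls opened.

3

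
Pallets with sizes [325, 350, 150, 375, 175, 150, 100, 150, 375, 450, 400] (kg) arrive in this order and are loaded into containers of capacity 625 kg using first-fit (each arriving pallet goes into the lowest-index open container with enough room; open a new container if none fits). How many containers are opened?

6

  325 → container 1 (new)  [load 325/625]
  350 → container 2 (new)  [load 350/625]
  150 → container 1  [load 475/625]
  375 → container 3 (new)  [load 375/625]
  175 → container 2  [load 525/625]
  150 → container 1  [load 625/625]
  100 → container 2  [load 625/625]
  150 → container 3  [load 525/625]
  375 → container 4 (new)  [load 375/625]
  450 → container 5 (new)  [load 450/625]
  400 → container 6 (new)  [load 400/625]
6 containers opened.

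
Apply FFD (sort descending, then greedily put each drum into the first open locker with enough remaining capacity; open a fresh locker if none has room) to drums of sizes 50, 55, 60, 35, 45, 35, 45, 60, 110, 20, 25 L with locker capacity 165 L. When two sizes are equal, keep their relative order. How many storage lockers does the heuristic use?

Sorted descending: 110, 60, 60, 55, 50, 45, 45, 35, 35, 25, 20.
  110 → locker 1 (new)  [load 110/165]
  60 → locker 2 (new)  [load 60/165]
  60 → locker 2  [load 120/165]
  55 → locker 1  [load 165/165]
  50 → locker 3 (new)  [load 50/165]
  45 → locker 2  [load 165/165]
  45 → locker 3  [load 95/165]
  35 → locker 3  [load 130/165]
  35 → locker 3  [load 165/165]
  25 → locker 4 (new)  [load 25/165]
  20 → locker 4  [load 45/165]
4 storage lockers opened.

4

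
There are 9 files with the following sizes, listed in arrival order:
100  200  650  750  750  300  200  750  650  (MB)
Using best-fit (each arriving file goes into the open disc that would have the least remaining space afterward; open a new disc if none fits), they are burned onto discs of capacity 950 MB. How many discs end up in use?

  100 → disc 1 (new)  [load 100/950]
  200 → disc 1  [load 300/950]
  650 → disc 1  [load 950/950]
  750 → disc 2 (new)  [load 750/950]
  750 → disc 3 (new)  [load 750/950]
  300 → disc 4 (new)  [load 300/950]
  200 → disc 2  [load 950/950]
  750 → disc 5 (new)  [load 750/950]
  650 → disc 4  [load 950/950]
5 discs opened.

5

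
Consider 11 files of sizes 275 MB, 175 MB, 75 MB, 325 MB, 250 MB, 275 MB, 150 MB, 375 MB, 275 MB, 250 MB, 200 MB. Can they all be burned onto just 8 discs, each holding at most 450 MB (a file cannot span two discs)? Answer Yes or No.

Yes

A valid assignment using 7 discs:
  disc 1: 375 + 75 = 450
  disc 2: 325 = 325
  disc 3: 275 + 175 = 450
  disc 4: 275 + 150 = 425
  disc 5: 275 = 275
  disc 6: 250 + 200 = 450
  disc 7: 250 = 250
That uses only 7 ≤ 8, so 8 discs are enough.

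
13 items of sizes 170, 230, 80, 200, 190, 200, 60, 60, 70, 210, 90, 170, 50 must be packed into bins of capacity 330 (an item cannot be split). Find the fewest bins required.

Total = 230 + 210 + 200 + 200 + 190 + 170 + 170 + 90 + 80 + 70 + 60 + 60 + 50 = 1780.
Lower bound: ⌈1780/330⌉ = 6 bins.
Also, 7 items each exceed 165, and no two of those can share a bin, so at least 7 bins are needed.
A packing using 7 bins:
  bin 1: 230 + 90 = 320
  bin 2: 210 + 80 = 290
  bin 3: 200 + 70 + 60 = 330
  bin 4: 200 + 60 + 50 = 310
  bin 5: 190 = 190
  bin 6: 170 = 170
  bin 7: 170 = 170
This matches the lower bound, so 7 is optimal.

7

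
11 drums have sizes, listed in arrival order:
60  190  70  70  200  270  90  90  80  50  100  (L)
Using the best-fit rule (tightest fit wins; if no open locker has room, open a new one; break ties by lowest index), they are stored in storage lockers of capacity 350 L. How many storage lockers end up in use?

  60 → locker 1 (new)  [load 60/350]
  190 → locker 1  [load 250/350]
  70 → locker 1  [load 320/350]
  70 → locker 2 (new)  [load 70/350]
  200 → locker 2  [load 270/350]
  270 → locker 3 (new)  [load 270/350]
  90 → locker 4 (new)  [load 90/350]
  90 → locker 4  [load 180/350]
  80 → locker 2  [load 350/350]
  50 → locker 3  [load 320/350]
  100 → locker 4  [load 280/350]
4 storage lockers opened.

4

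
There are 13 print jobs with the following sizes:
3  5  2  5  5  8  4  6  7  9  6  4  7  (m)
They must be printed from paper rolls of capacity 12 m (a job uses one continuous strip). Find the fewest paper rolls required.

6

Total = 9 + 8 + 7 + 7 + 6 + 6 + 5 + 5 + 5 + 4 + 4 + 3 + 2 = 71 m.
Lower bound: ⌈71/12⌉ = 6 paper rolls.
A packing using 6 paper rolls:
  roll 1: 9 + 3 = 12
  roll 2: 8 + 4 = 12
  roll 3: 7 + 5 = 12
  roll 4: 7 + 5 = 12
  roll 5: 6 + 6 = 12
  roll 6: 5 + 4 + 2 = 11
This matches the lower bound, so 6 is optimal.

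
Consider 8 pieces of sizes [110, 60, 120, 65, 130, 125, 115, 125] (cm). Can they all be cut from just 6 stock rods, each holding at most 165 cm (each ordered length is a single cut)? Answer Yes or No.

No

Total = 850 cm; ⌈850/165⌉ = 6.
The bound of 6 does not rule out 6, but exhaustive search shows no assignment into 6 stock rods of capacity 165 cm exists — the minimum is 7.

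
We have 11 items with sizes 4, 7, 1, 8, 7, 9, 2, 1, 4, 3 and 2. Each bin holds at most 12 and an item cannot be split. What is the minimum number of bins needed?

4

Total = 9 + 8 + 7 + 7 + 4 + 4 + 3 + 2 + 2 + 1 + 1 = 48.
Lower bound: ⌈48/12⌉ = 4 bins.
A packing using 4 bins:
  bin 1: 9 + 3 = 12
  bin 2: 8 + 4 = 12
  bin 3: 7 + 4 + 1 = 12
  bin 4: 7 + 2 + 2 + 1 = 12
This matches the lower bound, so 4 is optimal.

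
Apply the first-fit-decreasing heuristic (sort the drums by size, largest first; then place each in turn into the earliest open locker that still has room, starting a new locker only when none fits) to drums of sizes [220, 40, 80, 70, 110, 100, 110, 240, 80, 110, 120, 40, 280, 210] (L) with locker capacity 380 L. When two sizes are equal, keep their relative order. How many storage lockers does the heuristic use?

Sorted descending: 280, 240, 220, 210, 120, 110, 110, 110, 100, 80, 80, 70, 40, 40.
  280 → locker 1 (new)  [load 280/380]
  240 → locker 2 (new)  [load 240/380]
  220 → locker 3 (new)  [load 220/380]
  210 → locker 4 (new)  [load 210/380]
  120 → locker 2  [load 360/380]
  110 → locker 3  [load 330/380]
  110 → locker 4  [load 320/380]
  110 → locker 5 (new)  [load 110/380]
  100 → locker 1  [load 380/380]
  80 → locker 5  [load 190/380]
  80 → locker 5  [load 270/380]
  70 → locker 5  [load 340/380]
  40 → locker 3  [load 370/380]
  40 → locker 4  [load 360/380]
5 storage lockers opened.

5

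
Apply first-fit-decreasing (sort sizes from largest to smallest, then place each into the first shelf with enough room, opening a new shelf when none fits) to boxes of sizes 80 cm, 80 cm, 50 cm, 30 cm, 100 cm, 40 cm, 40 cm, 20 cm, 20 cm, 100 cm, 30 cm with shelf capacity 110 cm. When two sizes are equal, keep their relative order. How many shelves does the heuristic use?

Sorted descending: 100, 100, 80, 80, 50, 40, 40, 30, 30, 20, 20.
  100 → shelf 1 (new)  [load 100/110]
  100 → shelf 2 (new)  [load 100/110]
  80 → shelf 3 (new)  [load 80/110]
  80 → shelf 4 (new)  [load 80/110]
  50 → shelf 5 (new)  [load 50/110]
  40 → shelf 5  [load 90/110]
  40 → shelf 6 (new)  [load 40/110]
  30 → shelf 3  [load 110/110]
  30 → shelf 4  [load 110/110]
  20 → shelf 5  [load 110/110]
  20 → shelf 6  [load 60/110]
6 shelves opened.

6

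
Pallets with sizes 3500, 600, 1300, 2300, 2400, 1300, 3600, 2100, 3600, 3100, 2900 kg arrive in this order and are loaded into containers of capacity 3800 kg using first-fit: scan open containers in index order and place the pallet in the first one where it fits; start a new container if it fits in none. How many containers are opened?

9

  3500 → container 1 (new)  [load 3500/3800]
  600 → container 2 (new)  [load 600/3800]
  1300 → container 2  [load 1900/3800]
  2300 → container 3 (new)  [load 2300/3800]
  2400 → container 4 (new)  [load 2400/3800]
  1300 → container 2  [load 3200/3800]
  3600 → container 5 (new)  [load 3600/3800]
  2100 → container 6 (new)  [load 2100/3800]
  3600 → container 7 (new)  [load 3600/3800]
  3100 → container 8 (new)  [load 3100/3800]
  2900 → container 9 (new)  [load 2900/3800]
9 containers opened.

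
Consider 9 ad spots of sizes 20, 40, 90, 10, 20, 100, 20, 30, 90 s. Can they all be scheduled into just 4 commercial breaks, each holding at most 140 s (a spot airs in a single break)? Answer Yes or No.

A valid assignment using 3 commercial breaks:
  break 1: 100 + 40 = 140
  break 2: 90 + 30 + 20 = 140
  break 3: 90 + 20 + 20 + 10 = 140
That uses only 3 ≤ 4, so 4 commercial breaks are enough.

Yes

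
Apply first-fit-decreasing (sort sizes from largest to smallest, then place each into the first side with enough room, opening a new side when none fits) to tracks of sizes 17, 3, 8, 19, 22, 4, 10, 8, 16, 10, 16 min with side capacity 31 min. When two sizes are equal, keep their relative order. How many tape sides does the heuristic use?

Sorted descending: 22, 19, 17, 16, 16, 10, 10, 8, 8, 4, 3.
  22 → side 1 (new)  [load 22/31]
  19 → side 2 (new)  [load 19/31]
  17 → side 3 (new)  [load 17/31]
  16 → side 4 (new)  [load 16/31]
  16 → side 5 (new)  [load 16/31]
  10 → side 2  [load 29/31]
  10 → side 3  [load 27/31]
  8 → side 1  [load 30/31]
  8 → side 4  [load 24/31]
  4 → side 3  [load 31/31]
  3 → side 4  [load 27/31]
5 tape sides opened.

5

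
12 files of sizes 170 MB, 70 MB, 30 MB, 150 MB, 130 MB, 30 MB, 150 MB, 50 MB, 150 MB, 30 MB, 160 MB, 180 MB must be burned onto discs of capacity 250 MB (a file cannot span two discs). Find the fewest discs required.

7

Total = 180 + 170 + 160 + 150 + 150 + 150 + 130 + 70 + 50 + 30 + 30 + 30 = 1300 MB.
Lower bound: ⌈1300/250⌉ = 6 discs.
Also, 7 files each exceed 125 MB, and no two of those can share a disc, so at least 7 discs are needed.
A packing using 7 discs:
  disc 1: 180 + 70 = 250
  disc 2: 170 + 50 + 30 = 250
  disc 3: 160 + 30 + 30 = 220
  disc 4: 150 = 150
  disc 5: 150 = 150
  disc 6: 150 = 150
  disc 7: 130 = 130
This matches the lower bound, so 7 is optimal.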